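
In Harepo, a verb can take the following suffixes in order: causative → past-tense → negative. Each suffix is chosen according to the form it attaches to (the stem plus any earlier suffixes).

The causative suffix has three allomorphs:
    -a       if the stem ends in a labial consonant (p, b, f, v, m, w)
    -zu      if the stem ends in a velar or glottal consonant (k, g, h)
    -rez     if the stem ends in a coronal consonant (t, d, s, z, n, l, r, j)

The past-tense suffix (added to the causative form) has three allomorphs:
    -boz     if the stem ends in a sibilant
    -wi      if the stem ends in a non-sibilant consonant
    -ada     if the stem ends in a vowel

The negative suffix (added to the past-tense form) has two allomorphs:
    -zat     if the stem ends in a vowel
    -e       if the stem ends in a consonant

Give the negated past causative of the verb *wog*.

Since the final consonant of *wog* is /g/ (velar/glottal), it takes -zu, giving *wogzu*.
The causative form *wogzu*: final sound = /u/, a vowel → -ada → *wogzuada*.
Since the final sound of the past-tense form *wogzuada* is /a/ (a vowel), it takes -zat, giving *wogzuadazat*.

wogzuadazat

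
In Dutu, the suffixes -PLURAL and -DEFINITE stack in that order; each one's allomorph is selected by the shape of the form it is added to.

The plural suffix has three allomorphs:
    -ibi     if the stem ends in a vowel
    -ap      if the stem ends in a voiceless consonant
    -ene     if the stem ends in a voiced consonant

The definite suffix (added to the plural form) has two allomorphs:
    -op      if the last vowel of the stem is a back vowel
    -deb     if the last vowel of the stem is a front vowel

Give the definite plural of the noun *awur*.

The final sound of *awur* is /r/, which is a voiced consonant, so the plural suffix is -ene, giving *awurene*.
The last vowel of the plural form *awurene* is /e/, which is a front vowel, so the definite suffix is -deb, giving *awurenedeb*.

awurenedeb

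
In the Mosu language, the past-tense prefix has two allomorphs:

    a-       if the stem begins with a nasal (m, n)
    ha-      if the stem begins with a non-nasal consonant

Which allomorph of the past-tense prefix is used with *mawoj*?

a-

Since the first consonant of *mawoj* is /m/ (a nasal), it takes a-.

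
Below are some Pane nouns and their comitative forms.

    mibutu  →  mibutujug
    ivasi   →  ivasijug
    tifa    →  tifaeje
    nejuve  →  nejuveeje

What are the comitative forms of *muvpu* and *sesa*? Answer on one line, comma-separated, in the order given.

muvpujug, sesaeje

The pattern is height harmony: -jug when the last vowel of the stem is a high vowel (*mibutu*, *ivasi*); -eje when the last vowel of the stem is a non-high vowel (*tifa*, *nejuve*).
The last vowel of *muvpu* is /u/, which is a high vowel, so the suffix is -jug, giving *muvpujug*.
*sesa*: last vowel = /a/, a non-high vowel → -eje → *sesaeje*.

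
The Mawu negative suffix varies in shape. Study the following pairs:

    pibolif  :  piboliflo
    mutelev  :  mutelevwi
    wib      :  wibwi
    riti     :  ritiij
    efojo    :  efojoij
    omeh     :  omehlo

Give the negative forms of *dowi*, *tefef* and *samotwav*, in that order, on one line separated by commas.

The suffix is conditioned by the final sound: -lo when the stem ends in a voiceless consonant (*pibolif*, *omeh*); -wi when the stem ends in a voiced consonant (*mutelev*, *wib*); -ij when the stem ends in a vowel (*riti*, *efojo*).
*dowi*: final sound = /i/, a vowel → -ij → *dowiij*.
*tefef* — final sound /f/ (a voiceless consonant) → -lo → *tefeflo*.
The final sound of *samotwav* is /v/, which is a voiced consonant, so the suffix is -wi, giving *samotwavwi*.

dowiij, tefeflo, samotwavwi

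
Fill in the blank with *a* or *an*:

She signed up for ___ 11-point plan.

an

The indefinite article is chosen by the initial *sound* of the following word, not its spelling.
The number *11* is spoken "eleven", beginning with /ɪˈlɛvən/ — a vowel sound.
So the article is *an*: She signed up for an 11-point plan.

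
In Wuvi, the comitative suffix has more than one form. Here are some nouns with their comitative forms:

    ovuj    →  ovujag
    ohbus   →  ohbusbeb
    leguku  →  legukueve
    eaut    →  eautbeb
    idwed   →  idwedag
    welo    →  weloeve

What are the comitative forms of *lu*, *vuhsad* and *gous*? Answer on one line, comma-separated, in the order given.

lueve, vuhsadag, gousbeb

The pattern is voicing of the final sound: -beb when the stem ends in a voiceless consonant (*ohbus*, *eaut*); -ag when the stem ends in a voiced consonant (*ovuj*, *idwed*); -eve when the stem ends in a vowel (*leguku*, *welo*).
The final sound of *lu* is /u/, which is a vowel, so the suffix is -eve, giving *lueve*.
Since the final sound of *vuhsad* is /d/ (a voiced consonant), it takes -ag, giving *vuhsadag*.
*gous*: final sound = /s/, a voiceless consonant → -beb → *gousbeb*.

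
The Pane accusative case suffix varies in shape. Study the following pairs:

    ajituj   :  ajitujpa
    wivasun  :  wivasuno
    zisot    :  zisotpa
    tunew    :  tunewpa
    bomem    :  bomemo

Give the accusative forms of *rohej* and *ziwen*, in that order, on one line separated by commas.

Looking at the final consonant of each stem: -o when the stem ends in a nasal (*wivasun*, *bomem*); -pa when the stem ends in a non-nasal consonant (*ajituj*, *zisot*, *tunew*).
Since the final consonant of *rohej* is /j/ (non-nasal), it takes -pa, giving *rohejpa*.
Since the final consonant of *ziwen* is /n/ (a nasal), it takes -o, giving *ziweno*.

rohejpa, ziweno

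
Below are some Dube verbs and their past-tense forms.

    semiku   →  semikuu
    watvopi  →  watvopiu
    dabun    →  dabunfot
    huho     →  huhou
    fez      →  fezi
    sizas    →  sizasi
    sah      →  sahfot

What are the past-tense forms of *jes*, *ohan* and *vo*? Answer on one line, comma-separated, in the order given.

The alternation tracks the final sound of the stem — -i when the stem ends in a sibilant (*fez*, *sizas*); -fot when the stem ends in a non-sibilant consonant (*dabun*, *sah*); -u when the stem ends in a vowel (*semiku*, *watvopi*, *huho*).
*jes*: final sound = /s/, a sibilant → -i → *jesi*.
*ohan*: final sound = /n/, a non-sibilant consonant → -fot → *ohanfot*.
Since the final sound of *vo* is /o/ (a vowel), it takes -u, giving *vou*.

jesi, ohanfot, vou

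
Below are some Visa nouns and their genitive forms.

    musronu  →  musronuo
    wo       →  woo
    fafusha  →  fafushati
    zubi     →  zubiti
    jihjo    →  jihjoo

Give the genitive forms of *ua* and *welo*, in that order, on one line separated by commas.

The alternation tracks the last vowel of the stem — -o when the last vowel of the stem is a rounded vowel (*musronu*, *wo*, *jihjo*); -ti when the last vowel of the stem is an unrounded vowel (*fafusha*, *zubi*).
The last vowel of *ua* is /a/, which is an unrounded vowel, so the suffix is -ti, giving *uati*.
*welo*: last vowel = /o/, a rounded vowel → -o → *weloo*.

uati, weloo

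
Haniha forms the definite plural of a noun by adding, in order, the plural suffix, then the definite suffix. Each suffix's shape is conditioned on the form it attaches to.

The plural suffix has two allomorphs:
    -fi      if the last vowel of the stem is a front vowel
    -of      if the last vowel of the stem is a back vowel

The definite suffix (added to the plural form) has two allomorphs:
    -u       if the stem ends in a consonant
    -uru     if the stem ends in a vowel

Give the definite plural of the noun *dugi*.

*dugi*: last vowel = /i/, a front vowel → -fi → *dugifi*.
The final sound of the plural form *dugifi* is /i/, which is a vowel, so the definite suffix is -uru, giving *dugifiuru*.

dugifiuru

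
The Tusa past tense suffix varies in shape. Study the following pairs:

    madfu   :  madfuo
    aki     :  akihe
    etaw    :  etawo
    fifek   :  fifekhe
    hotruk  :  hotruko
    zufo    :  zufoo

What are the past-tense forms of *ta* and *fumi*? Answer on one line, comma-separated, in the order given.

Looking at the last vowel of each stem: -he when the last vowel of the stem is a front vowel (*aki*, *fifek*); -o when the last vowel of the stem is a back vowel (*madfu*, *etaw*, *hotruk*, *zufo*).
*ta* — last vowel /a/ (a back vowel) → -o → *tao*.
*fumi* — last vowel /i/ (a front vowel) → -he → *fumihe*.

tao, fumihe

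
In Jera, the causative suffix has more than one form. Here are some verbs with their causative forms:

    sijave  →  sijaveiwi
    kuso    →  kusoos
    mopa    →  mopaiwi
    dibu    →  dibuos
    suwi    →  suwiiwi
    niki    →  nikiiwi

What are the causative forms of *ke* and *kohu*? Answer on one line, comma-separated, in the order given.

The alternation tracks the last vowel of the stem — -os when the last vowel of the stem is a rounded vowel (*kuso*, *dibu*); -iwi when the last vowel of the stem is an unrounded vowel (*sijave*, *mopa*, *suwi*, *niki*).
Since the last vowel of *ke* is /e/ (an unrounded vowel), it takes -iwi, giving *keiwi*.
Since the last vowel of *kohu* is /u/ (a rounded vowel), it takes -os, giving *kohuos*.

keiwi, kohuos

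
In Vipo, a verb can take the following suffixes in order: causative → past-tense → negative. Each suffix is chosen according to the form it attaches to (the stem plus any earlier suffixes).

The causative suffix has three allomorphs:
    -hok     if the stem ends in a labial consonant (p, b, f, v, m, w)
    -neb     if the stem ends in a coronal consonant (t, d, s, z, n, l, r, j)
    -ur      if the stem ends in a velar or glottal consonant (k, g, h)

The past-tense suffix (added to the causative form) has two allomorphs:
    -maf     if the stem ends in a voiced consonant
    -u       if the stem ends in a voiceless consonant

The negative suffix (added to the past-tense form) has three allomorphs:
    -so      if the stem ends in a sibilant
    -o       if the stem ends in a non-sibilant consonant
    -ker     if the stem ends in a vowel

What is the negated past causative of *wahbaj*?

wahbajnebmafo

*wahbaj* — final consonant /j/ (coronal) → -neb → *wahbajneb*.
The causative form *wahbajneb*: final consonant = /b/, voiced → -maf → *wahbajnebmaf*.
Since the final sound of the past-tense form *wahbajnebmaf* is /f/ (a non-sibilant consonant), it takes -o, giving *wahbajnebmafo*.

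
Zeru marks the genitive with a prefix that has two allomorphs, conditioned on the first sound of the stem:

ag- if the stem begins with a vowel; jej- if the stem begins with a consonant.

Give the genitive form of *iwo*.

agiwo

The first sound of *iwo* is /i/, which is a vowel, so the prefix is ag-, giving *agiwo*.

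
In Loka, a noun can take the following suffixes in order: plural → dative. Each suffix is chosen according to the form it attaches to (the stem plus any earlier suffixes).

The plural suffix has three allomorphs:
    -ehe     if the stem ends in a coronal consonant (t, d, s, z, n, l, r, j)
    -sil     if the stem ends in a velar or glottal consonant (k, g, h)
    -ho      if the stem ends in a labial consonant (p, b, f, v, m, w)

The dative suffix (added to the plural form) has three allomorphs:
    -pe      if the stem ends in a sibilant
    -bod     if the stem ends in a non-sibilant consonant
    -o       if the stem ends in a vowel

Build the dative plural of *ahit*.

*ahit*: final consonant = /t/, coronal → -ehe → *ahitehe*.
Since the final sound of the plural form *ahitehe* is /e/ (a vowel), it takes -o, giving *ahiteheo*.

ahiteheo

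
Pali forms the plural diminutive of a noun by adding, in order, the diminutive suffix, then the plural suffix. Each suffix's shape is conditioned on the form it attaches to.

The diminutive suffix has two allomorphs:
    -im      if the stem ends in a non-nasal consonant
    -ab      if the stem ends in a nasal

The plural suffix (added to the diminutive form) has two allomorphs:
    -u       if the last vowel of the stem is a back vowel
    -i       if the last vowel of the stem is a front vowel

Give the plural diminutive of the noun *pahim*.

The final consonant of *pahim* is /m/, which is a nasal, so the diminutive suffix is -ab, giving *pahimab*.
The diminutive form *pahimab*: last vowel = /a/, a back vowel → -u → *pahimabu*.

pahimabu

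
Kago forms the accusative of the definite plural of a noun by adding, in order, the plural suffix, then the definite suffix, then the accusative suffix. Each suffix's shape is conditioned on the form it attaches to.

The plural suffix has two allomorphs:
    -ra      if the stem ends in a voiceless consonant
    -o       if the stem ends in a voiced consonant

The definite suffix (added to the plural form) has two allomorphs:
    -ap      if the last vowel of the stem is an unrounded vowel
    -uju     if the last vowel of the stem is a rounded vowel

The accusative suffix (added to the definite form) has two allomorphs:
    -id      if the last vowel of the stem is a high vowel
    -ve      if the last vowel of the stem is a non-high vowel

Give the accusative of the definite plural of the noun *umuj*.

umujoujuid

*umuj*: final consonant = /j/, voiced → -o → *umujo*.
The plural form *umujo* — last vowel /o/ (a rounded vowel) → -uju → *umujouju*.
The definite form *umujouju*: last vowel = /u/, a high vowel → -id → *umujoujuid*.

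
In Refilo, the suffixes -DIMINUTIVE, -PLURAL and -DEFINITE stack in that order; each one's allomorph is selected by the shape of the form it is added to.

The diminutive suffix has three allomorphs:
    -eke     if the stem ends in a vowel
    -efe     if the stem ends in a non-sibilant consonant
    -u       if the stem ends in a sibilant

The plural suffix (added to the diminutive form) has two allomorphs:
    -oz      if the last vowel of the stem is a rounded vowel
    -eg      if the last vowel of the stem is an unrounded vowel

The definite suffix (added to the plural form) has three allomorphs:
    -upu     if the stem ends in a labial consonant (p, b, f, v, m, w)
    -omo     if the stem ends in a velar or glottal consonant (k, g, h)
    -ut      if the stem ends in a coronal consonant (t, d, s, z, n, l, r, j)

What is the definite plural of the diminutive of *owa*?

*owa*: final sound = /a/, a vowel → -eke → *owaeke*.
The last vowel of the diminutive form *owaeke* is /e/, which is an unrounded vowel, so the plural suffix is -eg, giving *owaekeeg*.
The plural form *owaekeeg* — final consonant /g/ (velar/glottal) → -omo → *owaekeegomo*.

owaekeegomo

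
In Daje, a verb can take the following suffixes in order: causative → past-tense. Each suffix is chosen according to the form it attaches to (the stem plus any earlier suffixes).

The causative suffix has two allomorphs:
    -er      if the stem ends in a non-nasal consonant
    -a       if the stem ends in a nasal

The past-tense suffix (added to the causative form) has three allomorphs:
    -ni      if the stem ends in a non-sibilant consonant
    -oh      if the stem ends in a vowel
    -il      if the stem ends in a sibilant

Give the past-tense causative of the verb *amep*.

*amep*: final consonant = /p/, non-nasal → -er → *ameper*.
The causative form *ameper* — final sound /r/ (a non-sibilant consonant) → -ni → *ameperni*.

ameperni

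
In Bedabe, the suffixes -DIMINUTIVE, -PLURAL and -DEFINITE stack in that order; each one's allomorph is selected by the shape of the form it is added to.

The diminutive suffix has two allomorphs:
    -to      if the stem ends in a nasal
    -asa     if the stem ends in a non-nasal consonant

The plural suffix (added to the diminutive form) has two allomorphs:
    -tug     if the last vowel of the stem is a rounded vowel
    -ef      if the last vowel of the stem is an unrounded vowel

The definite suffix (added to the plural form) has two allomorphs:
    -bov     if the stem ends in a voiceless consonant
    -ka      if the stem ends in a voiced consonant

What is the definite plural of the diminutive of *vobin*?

*vobin* — final consonant /n/ (a nasal) → -to → *vobinto*.
The diminutive form *vobinto* — last vowel /o/ (a rounded vowel) → -tug → *vobintotug*.
The final consonant of the plural form *vobintotug* is /g/, which is voiced, so the definite suffix is -ka, giving *vobintotugka*.

vobintotugka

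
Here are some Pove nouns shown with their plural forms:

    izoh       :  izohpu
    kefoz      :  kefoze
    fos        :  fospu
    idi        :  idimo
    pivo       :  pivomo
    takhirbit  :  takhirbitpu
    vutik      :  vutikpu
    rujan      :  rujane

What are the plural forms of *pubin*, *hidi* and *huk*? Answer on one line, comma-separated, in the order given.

The alternation tracks the final sound of the stem — -pu when the stem ends in a voiceless consonant (*izoh*, *fos*, *takhirbit*, *vutik*); -e when the stem ends in a voiced consonant (*kefoz*, *rujan*); -mo when the stem ends in a vowel (*idi*, *pivo*).
*pubin* — final sound /n/ (a voiced consonant) → -e → *pubine*.
*hidi* — final sound /i/ (a vowel) → -mo → *hidimo*.
The final sound of *huk* is /k/, which is a voiceless consonant, so the suffix is -pu, giving *hukpu*.

pubine, hidimo, hukpu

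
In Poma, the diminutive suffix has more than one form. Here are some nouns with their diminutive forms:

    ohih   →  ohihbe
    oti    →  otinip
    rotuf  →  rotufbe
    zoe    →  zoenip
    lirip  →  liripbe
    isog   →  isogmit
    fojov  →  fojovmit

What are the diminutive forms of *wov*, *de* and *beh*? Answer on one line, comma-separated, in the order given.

wovmit, denip, behbe

The pattern is voicing of the final sound: -be when the stem ends in a voiceless consonant (*ohih*, *rotuf*, *lirip*); -mit when the stem ends in a voiced consonant (*isog*, *fojov*); -nip when the stem ends in a vowel (*oti*, *zoe*).
*wov*: final sound = /v/, a voiced consonant → -mit → *wovmit*.
*de* — final sound /e/ (a vowel) → -nip → *denip*.
*beh*: final sound = /h/, a voiceless consonant → -be → *behbe*.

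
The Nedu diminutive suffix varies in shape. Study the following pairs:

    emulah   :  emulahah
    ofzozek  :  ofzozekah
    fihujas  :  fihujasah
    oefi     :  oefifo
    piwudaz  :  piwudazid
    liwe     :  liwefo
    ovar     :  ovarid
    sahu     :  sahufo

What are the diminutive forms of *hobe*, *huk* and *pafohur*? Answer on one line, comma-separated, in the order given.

The pattern is voicing of the final sound: -ah when the stem ends in a voiceless consonant (*emulah*, *ofzozek*, *fihujas*); -id when the stem ends in a voiced consonant (*piwudaz*, *ovar*); -fo when the stem ends in a vowel (*oefi*, *liwe*, *sahu*).
The final sound of *hobe* is /e/, which is a vowel, so the suffix is -fo, giving *hobefo*.
Since the final sound of *huk* is /k/ (a voiceless consonant), it takes -ah, giving *hukah*.
*pafohur*: final sound = /r/, a voiced consonant → -id → *pafohurid*.

hobefo, hukah, pafohurid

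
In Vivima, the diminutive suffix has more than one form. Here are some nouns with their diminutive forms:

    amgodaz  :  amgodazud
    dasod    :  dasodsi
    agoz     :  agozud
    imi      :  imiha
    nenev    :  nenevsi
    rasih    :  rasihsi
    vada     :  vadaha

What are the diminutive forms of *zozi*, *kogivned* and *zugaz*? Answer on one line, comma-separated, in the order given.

The pattern is sibilance of the final sound: -ud when the stem ends in a sibilant (*amgodaz*, *agoz*); -si when the stem ends in a non-sibilant consonant (*dasod*, *nenev*, *rasih*); -ha when the stem ends in a vowel (*imi*, *vada*).
*zozi*: final sound = /i/, a vowel → -ha → *zoziha*.
The final sound of *kogivned* is /d/, which is a non-sibilant consonant, so the suffix is -si, giving *kogivnedsi*.
The final sound of *zugaz* is /z/, which is a sibilant, so the suffix is -ud, giving *zugazud*.

zoziha, kogivnedsi, zugazud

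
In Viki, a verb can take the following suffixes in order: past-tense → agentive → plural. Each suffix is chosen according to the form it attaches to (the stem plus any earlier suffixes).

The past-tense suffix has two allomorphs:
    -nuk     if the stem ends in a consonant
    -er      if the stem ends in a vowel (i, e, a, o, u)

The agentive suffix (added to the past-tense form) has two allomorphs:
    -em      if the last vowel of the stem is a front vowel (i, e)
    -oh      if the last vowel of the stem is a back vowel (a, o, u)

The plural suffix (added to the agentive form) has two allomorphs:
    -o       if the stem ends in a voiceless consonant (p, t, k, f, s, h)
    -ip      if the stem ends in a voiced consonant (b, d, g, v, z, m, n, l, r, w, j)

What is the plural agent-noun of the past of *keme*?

kemeeremip

The final sound of *keme* is /e/, which is a vowel, so the past-tense suffix is -er, giving *kemeer*.
Since the last vowel of the past-tense form *kemeer* is /e/ (a front vowel), it takes -em, giving *kemeerem*.
The agentive form *kemeerem*: final consonant = /m/, voiced → -ip → *kemeeremip*.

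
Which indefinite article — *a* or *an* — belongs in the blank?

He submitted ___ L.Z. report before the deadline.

an

The indefinite article is chosen by the initial *sound* of the following word, not its spelling.
The initialism *L.Z.* is read letter by letter; the first letter, L, is pronounced /ɛl/, which begins with a vowel sound.
So the article is *an*: He submitted an L.Z. report before the deadline.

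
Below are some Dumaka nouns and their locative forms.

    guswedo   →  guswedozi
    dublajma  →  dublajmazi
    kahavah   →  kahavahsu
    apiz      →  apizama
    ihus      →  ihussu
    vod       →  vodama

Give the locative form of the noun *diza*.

The alternation tracks the final sound of the stem — -su when the stem ends in a voiceless consonant (*kahavah*, *ihus*); -ama when the stem ends in a voiced consonant (*apiz*, *vod*); -zi when the stem ends in a vowel (*guswedo*, *dublajma*).
The final sound of *diza* is /a/, which is a vowel, so the suffix is -zi, giving *dizazi*.

dizazi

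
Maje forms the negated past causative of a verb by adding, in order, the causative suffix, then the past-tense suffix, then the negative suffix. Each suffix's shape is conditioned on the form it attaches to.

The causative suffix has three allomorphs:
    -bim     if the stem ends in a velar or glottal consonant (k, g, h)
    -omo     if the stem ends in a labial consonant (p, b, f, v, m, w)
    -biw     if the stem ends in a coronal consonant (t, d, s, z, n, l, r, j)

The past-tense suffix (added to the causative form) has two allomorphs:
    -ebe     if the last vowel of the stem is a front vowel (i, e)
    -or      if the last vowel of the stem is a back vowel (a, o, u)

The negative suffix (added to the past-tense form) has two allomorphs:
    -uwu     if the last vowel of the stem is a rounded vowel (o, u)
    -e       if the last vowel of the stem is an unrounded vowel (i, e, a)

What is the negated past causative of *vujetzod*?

vujetzodbiwebee

The final consonant of *vujetzod* is /d/, which is coronal, so the causative suffix is -biw, giving *vujetzodbiw*.
Since the last vowel of the causative form *vujetzodbiw* is /i/ (a front vowel), it takes -ebe, giving *vujetzodbiwebe*.
The last vowel of the past-tense form *vujetzodbiwebe* is /e/, which is an unrounded vowel, so the negative suffix is -e, giving *vujetzodbiwebee*.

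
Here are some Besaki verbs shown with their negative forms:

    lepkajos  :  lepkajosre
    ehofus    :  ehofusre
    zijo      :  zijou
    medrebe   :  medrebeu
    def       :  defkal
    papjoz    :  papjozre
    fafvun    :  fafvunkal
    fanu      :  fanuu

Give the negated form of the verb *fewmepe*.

fewmepeu

The alternation tracks the final sound of the stem — -re when the stem ends in a sibilant (*lepkajos*, *ehofus*, *papjoz*); -kal when the stem ends in a non-sibilant consonant (*def*, *fafvun*); -u when the stem ends in a vowel (*zijo*, *medrebe*, *fanu*).
Since the final sound of *fewmepe* is /e/ (a vowel), it takes -u, giving *fewmepeu*.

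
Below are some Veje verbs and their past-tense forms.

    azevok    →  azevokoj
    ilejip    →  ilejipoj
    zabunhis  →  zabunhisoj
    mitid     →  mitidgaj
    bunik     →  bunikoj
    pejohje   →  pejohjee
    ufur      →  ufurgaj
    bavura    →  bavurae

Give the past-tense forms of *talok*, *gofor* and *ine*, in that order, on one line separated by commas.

talokoj, goforgaj, inee

The suffix is conditioned by the final sound: -oj when the stem ends in a voiceless consonant (*azevok*, *ilejip*, *zabunhis*, *bunik*); -gaj when the stem ends in a voiced consonant (*mitid*, *ufur*); -e when the stem ends in a vowel (*pejohje*, *bavura*).
Since the final sound of *talok* is /k/ (a voiceless consonant), it takes -oj, giving *talokoj*.
The final sound of *gofor* is /r/, which is a voiced consonant, so the suffix is -gaj, giving *goforgaj*.
The final sound of *ine* is /e/, which is a vowel, so the suffix is -e, giving *inee*.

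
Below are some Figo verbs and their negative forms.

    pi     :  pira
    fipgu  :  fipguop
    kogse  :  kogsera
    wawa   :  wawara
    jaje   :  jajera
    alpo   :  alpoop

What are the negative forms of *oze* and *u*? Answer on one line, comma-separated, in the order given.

The suffix is conditioned by the last vowel: -op when the last vowel of the stem is a rounded vowel (*fipgu*, *alpo*); -ra when the last vowel of the stem is an unrounded vowel (*pi*, *kogse*, *wawa*, *jaje*).
Since the last vowel of *oze* is /e/ (an unrounded vowel), it takes -ra, giving *ozera*.
*u*: last vowel = /u/, a rounded vowel → -op → *uop*.

ozera, uop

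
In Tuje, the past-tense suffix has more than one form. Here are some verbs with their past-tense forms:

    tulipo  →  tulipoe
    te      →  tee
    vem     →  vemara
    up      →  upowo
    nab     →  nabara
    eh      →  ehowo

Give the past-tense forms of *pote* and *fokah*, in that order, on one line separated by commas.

The alternation tracks the final sound of the stem — -owo when the stem ends in a voiceless consonant (*up*, *eh*); -ara when the stem ends in a voiced consonant (*vem*, *nab*); -e when the stem ends in a vowel (*tulipo*, *te*).
Since the final sound of *pote* is /e/ (a vowel), it takes -e, giving *potee*.
The final sound of *fokah* is /h/, which is a voiceless consonant, so the suffix is -owo, giving *fokahowo*.

potee, fokahowo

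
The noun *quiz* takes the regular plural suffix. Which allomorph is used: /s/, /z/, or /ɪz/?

/ɪz/

The stem *quiz* ends in a sibilant (/s, z, ʃ, ʒ, tʃ, dʒ/).
The plural suffix surfaces as /ɪz/ after sibilants, /s/ after other voiceless consonants, and /z/ after other voiced sounds.
So the plural -s on *quiz* is pronounced /ɪz/.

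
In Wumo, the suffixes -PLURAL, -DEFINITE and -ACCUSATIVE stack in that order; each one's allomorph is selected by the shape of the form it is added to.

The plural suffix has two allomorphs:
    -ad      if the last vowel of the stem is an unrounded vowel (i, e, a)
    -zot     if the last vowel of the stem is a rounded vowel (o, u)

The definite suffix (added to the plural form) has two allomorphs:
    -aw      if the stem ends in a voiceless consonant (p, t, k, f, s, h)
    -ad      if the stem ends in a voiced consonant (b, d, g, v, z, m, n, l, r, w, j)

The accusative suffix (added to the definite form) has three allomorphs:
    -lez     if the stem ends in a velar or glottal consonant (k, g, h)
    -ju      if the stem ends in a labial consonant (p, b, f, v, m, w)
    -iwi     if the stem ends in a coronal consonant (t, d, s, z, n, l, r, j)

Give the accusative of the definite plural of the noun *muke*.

Since the last vowel of *muke* is /e/ (an unrounded vowel), it takes -ad, giving *mukead*.
The plural form *mukead*: final consonant = /d/, voiced → -ad → *mukeadad*.
The final consonant of the definite form *mukeadad* is /d/, which is coronal, so the accusative suffix is -iwi, giving *mukeadadiwi*.

mukeadadiwi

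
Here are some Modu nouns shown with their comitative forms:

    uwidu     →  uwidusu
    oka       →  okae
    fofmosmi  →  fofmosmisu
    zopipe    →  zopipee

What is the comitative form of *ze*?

Looking at the last vowel of each stem: -su when the last vowel of the stem is a high vowel (*uwidu*, *fofmosmi*); -e when the last vowel of the stem is a non-high vowel (*oka*, *zopipe*).
*ze*: last vowel = /e/, a non-high vowel → -e → *zee*.

zee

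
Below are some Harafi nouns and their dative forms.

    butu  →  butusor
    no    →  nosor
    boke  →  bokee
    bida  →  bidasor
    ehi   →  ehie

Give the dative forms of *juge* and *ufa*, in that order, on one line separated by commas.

jugee, ufasor

Looking at the last vowel of each stem: -e when the last vowel of the stem is a front vowel (*boke*, *ehi*); -sor when the last vowel of the stem is a back vowel (*butu*, *no*, *bida*).
*juge*: last vowel = /e/, a front vowel → -e → *jugee*.
The last vowel of *ufa* is /a/, which is a back vowel, so the suffix is -sor, giving *ufasor*.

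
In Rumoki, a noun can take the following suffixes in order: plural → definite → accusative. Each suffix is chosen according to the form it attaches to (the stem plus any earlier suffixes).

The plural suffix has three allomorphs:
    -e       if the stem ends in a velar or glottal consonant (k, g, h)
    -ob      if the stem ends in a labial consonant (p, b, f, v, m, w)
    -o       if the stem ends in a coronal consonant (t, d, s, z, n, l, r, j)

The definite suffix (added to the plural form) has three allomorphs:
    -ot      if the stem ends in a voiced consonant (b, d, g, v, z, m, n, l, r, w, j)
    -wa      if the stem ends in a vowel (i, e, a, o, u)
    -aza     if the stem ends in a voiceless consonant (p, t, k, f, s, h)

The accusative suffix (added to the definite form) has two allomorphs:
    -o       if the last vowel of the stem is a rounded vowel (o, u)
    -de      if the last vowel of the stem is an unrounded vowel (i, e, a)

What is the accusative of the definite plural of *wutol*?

wutolowade

Since the final consonant of *wutol* is /l/ (coronal), it takes -o, giving *wutolo*.
Since the final sound of the plural form *wutolo* is /o/ (a vowel), it takes -wa, giving *wutolowa*.
The last vowel of the definite form *wutolowa* is /a/, which is an unrounded vowel, so the accusative suffix is -de, giving *wutolowade*.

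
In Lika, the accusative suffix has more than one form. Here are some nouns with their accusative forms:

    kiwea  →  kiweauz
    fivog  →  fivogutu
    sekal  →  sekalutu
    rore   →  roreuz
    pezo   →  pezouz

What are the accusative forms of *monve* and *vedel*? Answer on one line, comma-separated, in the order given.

The alternation tracks the final sound of the stem — -utu when the stem ends in a consonant (*fivog*, *sekal*); -uz when the stem ends in a vowel (*kiwea*, *rore*, *pezo*).
The final sound of *monve* is /e/, which is a vowel, so the suffix is -uz, giving *monveuz*.
Since the final sound of *vedel* is /l/ (a consonant), it takes -utu, giving *vedelutu*.

monveuz, vedelutu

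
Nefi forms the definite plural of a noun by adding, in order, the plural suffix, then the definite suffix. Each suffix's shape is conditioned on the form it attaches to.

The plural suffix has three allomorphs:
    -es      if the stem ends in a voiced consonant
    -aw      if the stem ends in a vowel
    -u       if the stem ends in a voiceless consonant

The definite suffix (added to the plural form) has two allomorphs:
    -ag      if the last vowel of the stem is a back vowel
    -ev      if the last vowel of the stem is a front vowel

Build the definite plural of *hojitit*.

*hojitit*: final sound = /t/, a voiceless consonant → -u → *hojititu*.
The plural form *hojititu*: last vowel = /u/, a back vowel → -ag → *hojitituag*.

hojitituag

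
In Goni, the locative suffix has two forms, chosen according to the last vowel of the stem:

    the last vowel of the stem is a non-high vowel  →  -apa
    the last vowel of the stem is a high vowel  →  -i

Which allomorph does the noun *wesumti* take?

-i

Since the last vowel of *wesumti* is /i/ (a high vowel), it takes -i.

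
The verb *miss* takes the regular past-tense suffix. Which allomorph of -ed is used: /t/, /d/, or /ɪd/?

The stem *miss* ends in a voiceless consonant other than /t/.
The -ed suffix is realized as /ɪd/ after /t, d/; as /t/ after other voiceless consonants; and as /d/ after other voiced sounds.
So -ed on *miss* is pronounced /t/.

/t/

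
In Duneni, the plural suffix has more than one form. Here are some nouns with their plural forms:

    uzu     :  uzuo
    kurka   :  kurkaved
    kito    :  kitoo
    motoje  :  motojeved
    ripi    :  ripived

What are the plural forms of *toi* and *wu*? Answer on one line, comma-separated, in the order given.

toived, wuo

The suffix is conditioned by the last vowel: -o when the last vowel of the stem is a rounded vowel (*uzu*, *kito*); -ved when the last vowel of the stem is an unrounded vowel (*kurka*, *motoje*, *ripi*).
The last vowel of *toi* is /i/, which is an unrounded vowel, so the suffix is -ved, giving *toived*.
*wu* — last vowel /u/ (a rounded vowel) → -o → *wuo*.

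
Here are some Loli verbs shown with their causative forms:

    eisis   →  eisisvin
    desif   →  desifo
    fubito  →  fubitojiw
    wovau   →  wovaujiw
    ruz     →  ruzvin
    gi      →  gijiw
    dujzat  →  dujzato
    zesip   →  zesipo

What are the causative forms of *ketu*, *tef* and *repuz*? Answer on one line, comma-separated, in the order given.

ketujiw, tefo, repuzvin

The alternation tracks the final sound of the stem — -vin when the stem ends in a sibilant (*eisis*, *ruz*); -o when the stem ends in a non-sibilant consonant (*desif*, *dujzat*, *zesip*); -jiw when the stem ends in a vowel (*fubito*, *wovau*, *gi*).
The final sound of *ketu* is /u/, which is a vowel, so the suffix is -jiw, giving *ketujiw*.
The final sound of *tef* is /f/, which is a non-sibilant consonant, so the suffix is -o, giving *tefo*.
*repuz*: final sound = /z/, a sibilant → -vin → *repuzvin*.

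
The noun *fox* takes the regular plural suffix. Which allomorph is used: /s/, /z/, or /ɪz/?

The stem *fox* ends in a sibilant (/s, z, ʃ, ʒ, tʃ, dʒ/).
The plural suffix surfaces as /ɪz/ after sibilants, /s/ after other voiceless consonants, and /z/ after other voiced sounds.
So the plural -s on *fox* is pronounced /ɪz/.

/ɪz/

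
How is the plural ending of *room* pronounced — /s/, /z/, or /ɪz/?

The stem *room* ends in a voiced non-sibilant sound.
The plural suffix surfaces as /ɪz/ after sibilants, /s/ after other voiceless consonants, and /z/ after other voiced sounds.
So the plural -s on *room* is pronounced /z/.

/z/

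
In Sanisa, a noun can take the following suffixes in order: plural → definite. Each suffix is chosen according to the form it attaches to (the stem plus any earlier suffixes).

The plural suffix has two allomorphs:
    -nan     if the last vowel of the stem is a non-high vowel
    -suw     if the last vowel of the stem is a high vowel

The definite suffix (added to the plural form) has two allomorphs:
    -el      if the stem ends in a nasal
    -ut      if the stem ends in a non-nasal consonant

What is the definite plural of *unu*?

unusuwut

*unu* — last vowel /u/ (a high vowel) → -suw → *unusuw*.
Since the final consonant of the plural form *unusuw* is /w/ (non-nasal), it takes -ut, giving *unusuwut*.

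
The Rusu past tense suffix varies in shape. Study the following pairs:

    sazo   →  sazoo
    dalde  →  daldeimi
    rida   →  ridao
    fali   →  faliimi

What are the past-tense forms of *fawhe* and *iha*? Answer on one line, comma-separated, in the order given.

The alternation tracks the last vowel of the stem — -imi when the last vowel of the stem is a front vowel (*dalde*, *fali*); -o when the last vowel of the stem is a back vowel (*sazo*, *rida*).
Since the last vowel of *fawhe* is /e/ (a front vowel), it takes -imi, giving *fawheimi*.
*iha* — last vowel /a/ (a back vowel) → -o → *ihao*.

fawheimi, ihao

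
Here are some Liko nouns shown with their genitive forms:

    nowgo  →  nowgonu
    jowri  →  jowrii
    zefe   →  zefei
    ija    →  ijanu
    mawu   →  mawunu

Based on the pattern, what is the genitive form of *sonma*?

sonmanu

The alternation tracks the last vowel of the stem — -i when the last vowel of the stem is a front vowel (*jowri*, *zefe*); -nu when the last vowel of the stem is a back vowel (*nowgo*, *ija*, *mawu*).
*sonma* — last vowel /a/ (a back vowel) → -nu → *sonmanu*.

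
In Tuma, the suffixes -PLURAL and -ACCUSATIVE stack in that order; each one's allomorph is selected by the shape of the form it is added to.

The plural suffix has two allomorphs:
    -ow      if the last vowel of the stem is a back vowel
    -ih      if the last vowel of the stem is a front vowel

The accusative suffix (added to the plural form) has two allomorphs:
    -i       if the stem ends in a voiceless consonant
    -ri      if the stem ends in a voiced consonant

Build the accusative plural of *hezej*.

*hezej* — last vowel /e/ (a front vowel) → -ih → *hezejih*.
The plural form *hezejih*: final consonant = /h/, voiceless → -i → *hezejihi*.

hezejihi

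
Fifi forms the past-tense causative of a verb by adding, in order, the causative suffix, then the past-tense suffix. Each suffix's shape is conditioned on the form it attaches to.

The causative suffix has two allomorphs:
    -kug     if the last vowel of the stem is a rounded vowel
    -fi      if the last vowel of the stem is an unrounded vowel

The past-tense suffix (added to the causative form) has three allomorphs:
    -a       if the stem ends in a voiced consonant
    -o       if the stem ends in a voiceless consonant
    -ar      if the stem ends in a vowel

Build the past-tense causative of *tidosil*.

tidosilfiar

The last vowel of *tidosil* is /i/, which is an unrounded vowel, so the causative suffix is -fi, giving *tidosilfi*.
The causative form *tidosilfi* — final sound /i/ (a vowel) → -ar → *tidosilfiar*.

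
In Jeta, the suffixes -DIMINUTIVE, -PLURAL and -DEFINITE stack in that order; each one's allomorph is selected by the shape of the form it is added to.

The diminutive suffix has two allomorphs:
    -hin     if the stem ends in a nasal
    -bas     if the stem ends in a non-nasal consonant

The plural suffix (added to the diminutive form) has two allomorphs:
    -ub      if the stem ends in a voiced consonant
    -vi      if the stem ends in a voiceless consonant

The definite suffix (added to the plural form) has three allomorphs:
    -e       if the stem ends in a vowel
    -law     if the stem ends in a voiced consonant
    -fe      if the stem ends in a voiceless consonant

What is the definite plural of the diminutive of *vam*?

*vam* — final consonant /m/ (a nasal) → -hin → *vamhin*.
Since the final consonant of the diminutive form *vamhin* is /n/ (voiced), it takes -ub, giving *vamhinub*.
The final sound of the plural form *vamhinub* is /b/, which is a voiced consonant, so the definite suffix is -law, giving *vamhinublaw*.

vamhinublaw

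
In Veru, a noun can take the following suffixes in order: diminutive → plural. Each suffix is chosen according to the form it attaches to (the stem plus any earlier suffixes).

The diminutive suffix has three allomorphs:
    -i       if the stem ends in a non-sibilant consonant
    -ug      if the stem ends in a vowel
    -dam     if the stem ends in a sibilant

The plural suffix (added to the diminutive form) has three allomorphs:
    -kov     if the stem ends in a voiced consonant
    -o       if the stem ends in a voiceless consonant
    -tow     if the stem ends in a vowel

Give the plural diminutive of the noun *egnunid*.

*egnunid*: final sound = /d/, a non-sibilant consonant → -i → *egnunidi*.
The diminutive form *egnunidi* — final sound /i/ (a vowel) → -tow → *egnuniditow*.

egnuniditow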